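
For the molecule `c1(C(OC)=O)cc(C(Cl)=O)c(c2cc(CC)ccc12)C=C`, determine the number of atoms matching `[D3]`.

The query [D3] means: atom with exactly three heavy-atom neighbours.
Check the 21 heavy atoms by environment: 6× c (aromatic, D3) → match; 4× c (aromatic, D2) → no; 2× C (D3) → match; 2× O (D1) → no; 1× O (D2) → no; 3× C (D1) → no; 2× C (D2) → no; 1× Cl (D1) → no.
Summing the matching environments: 6 + 2 = 8 matching atoms.

8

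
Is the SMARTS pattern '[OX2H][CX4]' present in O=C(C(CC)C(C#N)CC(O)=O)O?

No

The pattern [OX2H][CX4] describes a hydroxyl oxygen bound to an sp3 (X4) carbon — an aliphatic alcohol.
The closest candidate here is a carboxylic acid group (-C(=O)OH), but the -OH is on a CX3 carbonyl carbon, not a CX4 carbon. No other fragment satisfies the full query, so there is no match.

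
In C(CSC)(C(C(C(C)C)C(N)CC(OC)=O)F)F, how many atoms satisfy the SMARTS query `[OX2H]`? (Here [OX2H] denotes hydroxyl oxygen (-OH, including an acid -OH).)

Check the 18 heavy atoms by environment: 2× C (H2, X4) → no; 5× C (H1, X4) → no; 1× N (H2, X3) → no; 2× F (H0, X1) → no; 1× C (H0, X3) → no; 1× O (H0, X1) → no; 1× O (H0, X2) → no; 4× C (H3, X4) → no; 1× S (H0, X2) → no.
No environment satisfies the query, so 0 matching atoms.

0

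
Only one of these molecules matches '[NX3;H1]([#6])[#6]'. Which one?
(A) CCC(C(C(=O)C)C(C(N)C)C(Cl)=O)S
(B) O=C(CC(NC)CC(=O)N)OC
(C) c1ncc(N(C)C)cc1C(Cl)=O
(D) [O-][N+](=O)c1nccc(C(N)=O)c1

B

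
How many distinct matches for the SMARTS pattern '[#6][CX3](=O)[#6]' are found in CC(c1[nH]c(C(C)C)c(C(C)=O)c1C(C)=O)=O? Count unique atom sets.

[#6][CX3](=O)[#6] is the SMARTS for a ketone: a carbonyl carbon (no H) flanked by two carbons.
The molecule carries 3 separate instances of an acetyl/ketone group (-C(=O)CH3) meeting every constraint; each maps to a distinct set of atoms, giving 3 matches.

3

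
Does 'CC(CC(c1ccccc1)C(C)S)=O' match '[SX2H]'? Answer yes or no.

Yes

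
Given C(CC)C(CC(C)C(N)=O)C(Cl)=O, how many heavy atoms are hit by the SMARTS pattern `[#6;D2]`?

The query [#6;D2] means: any carbon bonded to exactly two heavy atoms.
Check the 13 heavy atoms by environment: 3× C (D2) → match; 4× C (D3) → no; 2× C (D1) → no; 2× O (D1) → no; 1× Cl (D1) → no; 1× N (D1) → no.
That gives 3 matching atoms.

3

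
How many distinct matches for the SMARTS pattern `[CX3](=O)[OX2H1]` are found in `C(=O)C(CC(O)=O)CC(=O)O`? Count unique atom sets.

[CX3](=O)[OX2H1] is the SMARTS for a carboxylic acid: an sp2 carbon double-bonded to O and single-bonded to an -OH oxygen.
The molecule carries 2 separate instances of a carboxylic acid group (-C(=O)OH) meeting every constraint; each maps to a distinct set of atoms, giving 2 matches.

2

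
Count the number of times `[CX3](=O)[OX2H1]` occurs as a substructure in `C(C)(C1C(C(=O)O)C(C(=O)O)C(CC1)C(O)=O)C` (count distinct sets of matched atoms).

3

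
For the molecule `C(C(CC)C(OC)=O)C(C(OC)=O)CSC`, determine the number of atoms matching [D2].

6

Check the 16 heavy atoms by environment: 4× C (D1) → no; 3× C (D2) → match; 4× C (D3) → no; 2× O (D1) → no; 2× O (D2) → match; 1× S (D2) → match.
Summing the matching environments: 3 + 2 + 1 = 6 matching atoms.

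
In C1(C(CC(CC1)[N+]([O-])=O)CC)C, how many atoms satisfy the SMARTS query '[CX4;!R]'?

3

Check the 12 heavy atoms by environment: 6× C (X4, in 6-ring) → no; 3× C (X4, acyclic) → match; 1× N (charge +1, X3, acyclic) → no; 1× O (charge -1, X1, acyclic) → no; 1× O (X1, acyclic) → no.
That gives 3 matching atoms.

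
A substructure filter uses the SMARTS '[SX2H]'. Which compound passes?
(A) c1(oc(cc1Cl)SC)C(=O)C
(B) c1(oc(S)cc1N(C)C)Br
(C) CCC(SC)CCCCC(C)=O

[SX2H] describes an aliphatic sulfur with two connections, one being H (a thiol).
(A) has a methylthio ether (-SCH3) but the sulfur has H0 (bonded to two carbons), not H1.
(B) contains a thiol (-SH), which satisfies every atom and bond constraint.
(C) has a methylthio ether (-SCH3) but the sulfur has H0 (bonded to two carbons), not H1.
So the answer is (B).

B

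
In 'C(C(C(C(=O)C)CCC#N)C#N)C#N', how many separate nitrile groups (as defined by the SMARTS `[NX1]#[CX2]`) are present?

[NX1]#[CX2] is the SMARTS for a nitrile: a nitrogen triple-bonded to a two-connected carbon.
The molecule carries 3 separate instances of a nitrile (-C#N) meeting every constraint; each maps to a distinct set of atoms, giving 3 matches.

3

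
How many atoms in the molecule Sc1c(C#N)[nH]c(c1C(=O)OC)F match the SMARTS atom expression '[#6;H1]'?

Check the 13 heavy atoms by environment: 1× n (aromatic, H1) → no; 4× c (aromatic, H0) → no; 2× C (H0) → no; 2× O (H0) → no; 1× C (H3) → no; 1× F (H0) → no; 1× N (H0) → no; 1× S (H1) → no.
No environment satisfies the query, so 0 matching atoms.

0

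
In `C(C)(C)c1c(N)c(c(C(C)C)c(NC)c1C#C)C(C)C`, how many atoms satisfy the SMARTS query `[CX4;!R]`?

10

The query [CX4;!R] means: aliphatic carbon with four total connections, not in a ring.
Check the 20 heavy atoms by environment: 6× c (aromatic, X3, in 6-ring) → no; 2× N (X3, acyclic) → no; 10× C (X4, acyclic) → match; 2× C (X2, acyclic) → no.
That gives 10 matching atoms.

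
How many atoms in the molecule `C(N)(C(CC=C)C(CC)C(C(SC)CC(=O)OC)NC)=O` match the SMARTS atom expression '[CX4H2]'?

3

The query [CX4H2] means: sp3 carbon (X4) with exactly two hydrogens.
Check the 21 heavy atoms by environment: 3× C (H2, X4) → match; 4× C (H1, X4) → no; 2× C (H0, X3) → no; 2× O (H0, X1) → no; 1× N (H2, X3) → no; 1× S (H0, X2) → no; 4× C (H3, X4) → no; 1× O (H0, X2) → no; 1× N (H1, X3) → no; 1× C (H1, X3) → no; 1× C (H2, X3) → no.
That gives 3 matching atoms.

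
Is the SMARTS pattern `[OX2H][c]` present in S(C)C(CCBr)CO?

No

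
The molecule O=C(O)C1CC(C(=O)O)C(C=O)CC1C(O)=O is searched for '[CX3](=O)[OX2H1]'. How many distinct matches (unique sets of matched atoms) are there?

[CX3](=O)[OX2H1] is the SMARTS for a carboxylic acid: an sp2 carbon double-bonded to O and single-bonded to an -OH oxygen.
The molecule carries 3 separate instances of a carboxylic acid group (-C(=O)OH) meeting every constraint; each maps to a distinct set of atoms, giving 3 matches.

3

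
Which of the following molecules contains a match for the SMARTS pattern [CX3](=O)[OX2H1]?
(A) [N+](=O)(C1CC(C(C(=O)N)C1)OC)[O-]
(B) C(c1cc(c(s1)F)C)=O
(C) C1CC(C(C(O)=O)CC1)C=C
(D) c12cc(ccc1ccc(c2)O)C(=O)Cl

C

[CX3](=O)[OX2H1] describes an sp2 carbon double-bonded to O and single-bonded to an -OH oxygen (a carboxylic acid).
(A) has a primary amide (-C(=O)NH2) but the carbonyl is bonded to N, not to an -OH oxygen.
(B) has an aldehyde (-CHO) but there is no singly-bonded oxygen on the carbonyl carbon.
(C) contains a carboxylic acid group (-C(=O)OH), which satisfies every atom and bond constraint.
(D) has an acyl chloride (-C(=O)Cl) but the carbonyl is bonded to Cl, not to an -OH oxygen.
So the answer is (C).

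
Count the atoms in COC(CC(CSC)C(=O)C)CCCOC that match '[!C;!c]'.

4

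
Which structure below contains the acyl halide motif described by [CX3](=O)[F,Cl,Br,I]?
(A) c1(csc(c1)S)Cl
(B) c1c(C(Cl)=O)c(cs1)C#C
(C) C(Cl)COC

[CX3](=O)[F,Cl,Br,I] describes a carbonyl carbon bonded to a halogen (an acyl halide).
(A) has a chloro substituent but the Cl is not on a carbonyl carbon.
(B) contains an acyl chloride (-C(=O)Cl), which satisfies every atom and bond constraint.
(C) has a chloro substituent but the Cl is not on a carbonyl carbon.
So the answer is (B).

B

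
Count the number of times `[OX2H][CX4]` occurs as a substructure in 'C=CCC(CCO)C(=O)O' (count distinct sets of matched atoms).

[OX2H][CX4] is the SMARTS for an aliphatic alcohol: a hydroxyl oxygen bound to an sp3 (X4) carbon.
Exactly one fragment in the molecule meets all constraints, giving 1 match.

1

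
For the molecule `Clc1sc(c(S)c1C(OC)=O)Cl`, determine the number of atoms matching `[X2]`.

3

Check the 12 heavy atoms by environment: 1× s (aromatic, X2) → match; 4× c (aromatic, X3) → no; 2× Cl (X1) → no; 1× S (X2) → match; 1× C (X3) → no; 1× O (X1) → no; 1× O (X2) → match; 1× C (X4) → no.
Summing the matching environments: 1 + 1 + 1 = 3 matching atoms.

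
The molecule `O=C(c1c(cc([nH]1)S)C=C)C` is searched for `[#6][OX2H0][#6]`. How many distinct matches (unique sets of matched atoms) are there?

0

[#6][OX2H0][#6] is the SMARTS for an ether: an aliphatic oxygen bridging two carbons with no H on the oxygen.
No fragment in the molecule satisfies every constraint, giving 0 matches.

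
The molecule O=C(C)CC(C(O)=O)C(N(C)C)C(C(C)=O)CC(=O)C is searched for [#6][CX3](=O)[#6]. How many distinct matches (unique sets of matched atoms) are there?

3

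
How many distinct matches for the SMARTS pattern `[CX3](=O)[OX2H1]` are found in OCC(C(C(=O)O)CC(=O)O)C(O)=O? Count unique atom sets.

3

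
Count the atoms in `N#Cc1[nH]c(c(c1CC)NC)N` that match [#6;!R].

4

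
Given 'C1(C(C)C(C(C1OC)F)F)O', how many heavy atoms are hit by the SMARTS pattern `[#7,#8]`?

2

Check the 11 heavy atoms by environment: 7× C → no; 2× F → no; 2× O → match.
That gives 2 matching atoms.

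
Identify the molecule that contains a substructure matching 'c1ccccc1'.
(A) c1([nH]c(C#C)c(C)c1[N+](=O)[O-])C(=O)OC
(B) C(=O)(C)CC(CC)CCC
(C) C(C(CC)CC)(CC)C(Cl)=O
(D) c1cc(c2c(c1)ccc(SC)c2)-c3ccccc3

D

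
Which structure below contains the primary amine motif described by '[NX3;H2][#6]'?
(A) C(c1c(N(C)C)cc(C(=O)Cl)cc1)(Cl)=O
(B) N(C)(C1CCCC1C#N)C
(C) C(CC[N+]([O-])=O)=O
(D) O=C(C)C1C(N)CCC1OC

[NX3;H2][#6] describes a trivalent nitrogen with two H attached to carbon (a primary amine).
(A) has a dimethylamino group (-N(CH3)2) but the nitrogen has H0, not H2.
(B) has a dimethylamino group (-N(CH3)2) but the nitrogen has H0, not H2.
(C) has a nitro group (-[N+](=O)[O-]) but the nitrogen is [N+] with no H, not NX3H2.
(D) contains a primary amino group (-NH2), which satisfies every atom and bond constraint.
So the answer is (D).

D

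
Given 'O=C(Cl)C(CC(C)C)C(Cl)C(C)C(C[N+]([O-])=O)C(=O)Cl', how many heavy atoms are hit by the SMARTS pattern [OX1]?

The query [OX1] means: aliphatic oxygen with one total connection — typically a carbonyl =O or an oxide.
Check the 20 heavy atoms by environment: 10× C (X4) → no; 2× C (X3) → no; 3× O (X1) → match; 3× Cl (X1) → no; 1× N (charge +1, X3) → no; 1× O (charge -1, X1) → match.
Summing the matching environments: 3 + 1 = 4 matching atoms.

4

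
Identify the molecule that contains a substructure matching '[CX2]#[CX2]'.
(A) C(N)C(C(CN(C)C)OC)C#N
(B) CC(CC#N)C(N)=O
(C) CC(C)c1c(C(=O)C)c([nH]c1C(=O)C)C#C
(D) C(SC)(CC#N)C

C

[CX2]#[CX2] describes a carbon-carbon triple bond (an alkyne).
(A) has a nitrile (-C#N) but the triple bond is C#N, not C#C.
(B) has a nitrile (-C#N) but the triple bond is C#N, not C#C.
(C) contains an ethynyl group (-C#CH), which satisfies every atom and bond constraint.
(D) has a nitrile (-C#N) but the triple bond is C#N, not C#C.
So the answer is (C).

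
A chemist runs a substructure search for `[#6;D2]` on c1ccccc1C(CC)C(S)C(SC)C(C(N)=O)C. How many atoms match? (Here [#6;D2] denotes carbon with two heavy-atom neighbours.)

6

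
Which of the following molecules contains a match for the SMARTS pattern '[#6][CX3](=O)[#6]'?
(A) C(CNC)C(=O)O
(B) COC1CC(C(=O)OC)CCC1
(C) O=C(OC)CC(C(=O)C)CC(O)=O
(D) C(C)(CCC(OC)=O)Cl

C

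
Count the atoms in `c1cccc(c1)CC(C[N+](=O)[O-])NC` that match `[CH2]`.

2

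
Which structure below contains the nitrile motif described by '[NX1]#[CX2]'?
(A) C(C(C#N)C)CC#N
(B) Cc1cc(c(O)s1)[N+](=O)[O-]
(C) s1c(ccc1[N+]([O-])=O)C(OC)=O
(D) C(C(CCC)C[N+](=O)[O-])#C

[NX1]#[CX2] describes a nitrogen triple-bonded to a two-connected carbon (a nitrile).
(A) contains a nitrile (-C#N), which satisfies every atom and bond constraint.
(B) has a nitro group (-[N+](=O)[O-]) but there is no C#N triple bond.
(C) has a nitro group (-[N+](=O)[O-]) but there is no C#N triple bond.
(D) has a nitro group (-[N+](=O)[O-]) but there is no C#N triple bond.
So the answer is (A).

A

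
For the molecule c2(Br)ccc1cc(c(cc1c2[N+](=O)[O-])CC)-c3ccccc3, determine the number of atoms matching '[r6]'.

16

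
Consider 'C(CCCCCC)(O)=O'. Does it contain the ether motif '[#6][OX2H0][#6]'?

No

The pattern [#6][OX2H0][#6] describes an aliphatic oxygen bridging two carbons with no H on the oxygen — an ether.
The closest candidate here is a carboxylic acid group (-C(=O)OH), but the -OH oxygen has H1; the =O is OX1, not OX2. No other fragment satisfies the full query, so there is no match.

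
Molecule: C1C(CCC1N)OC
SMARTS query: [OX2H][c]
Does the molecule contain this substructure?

The pattern [OX2H][c] describes a hydroxyl oxygen attached to an aromatic carbon — a phenol.
The closest candidate here is a methoxy ether (-OCH3), but the oxygen has H0, not H1. No other fragment satisfies the full query, so there is no match.

No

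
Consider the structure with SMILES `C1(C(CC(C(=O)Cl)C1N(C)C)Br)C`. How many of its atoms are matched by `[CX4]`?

8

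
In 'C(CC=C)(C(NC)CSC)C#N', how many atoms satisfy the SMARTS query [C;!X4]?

3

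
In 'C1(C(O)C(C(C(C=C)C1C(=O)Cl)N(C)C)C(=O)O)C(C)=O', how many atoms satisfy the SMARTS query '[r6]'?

The query [r6] means: r6 matches atoms in a six-membered ring.
Check the 21 heavy atoms by environment: 6× C (in 6-ring) → match; 8× C (acyclic) → no; 5× O (acyclic) → no; 1× Cl (acyclic) → no; 1× N (acyclic) → no.
That gives 6 matching atoms.

6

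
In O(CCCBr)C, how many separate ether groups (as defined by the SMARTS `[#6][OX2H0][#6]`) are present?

1

[#6][OX2H0][#6] is the SMARTS for an ether: an aliphatic oxygen bridging two carbons with no H on the oxygen.
Exactly one fragment in the molecule meets all constraints, giving 1 match.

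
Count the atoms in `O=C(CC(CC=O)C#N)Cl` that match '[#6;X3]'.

2

The query [#6;X3] means: any carbon (aromatic or not) with three total connections.
Check the 10 heavy atoms by environment: 3× C (X4) → no; 2× C (X3) → match; 2× O (X1) → no; 1× C (X2) → no; 1× N (X1) → no; 1× Cl (X1) → no.
That gives 2 matching atoms.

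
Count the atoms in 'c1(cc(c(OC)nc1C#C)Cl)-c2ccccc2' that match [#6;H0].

6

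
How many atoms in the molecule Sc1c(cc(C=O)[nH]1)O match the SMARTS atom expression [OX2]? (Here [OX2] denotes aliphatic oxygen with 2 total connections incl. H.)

1

The query [OX2] means: aliphatic oxygen with two total connections — ether, hydroxyl, or ester single-bond O.
Check the 9 heavy atoms by environment: 1× n (aromatic, X3) → no; 4× c (aromatic, X3) → no; 1× O (X2) → match; 1× C (X3) → no; 1× O (X1) → no; 1× S (X2) → no.
That gives 1 matching atom.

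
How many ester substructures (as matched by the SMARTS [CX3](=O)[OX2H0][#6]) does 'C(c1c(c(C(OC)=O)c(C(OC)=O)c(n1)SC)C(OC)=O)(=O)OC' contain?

[CX3](=O)[OX2H0][#6] is the SMARTS for an ester: a carbonyl carbon bonded to an oxygen that is itself bonded to carbon (no H on that O).
The molecule carries 4 separate instances of a methyl-ester group (-C(=O)OCH3) meeting every constraint; each maps to a distinct set of atoms, giving 4 matches.

4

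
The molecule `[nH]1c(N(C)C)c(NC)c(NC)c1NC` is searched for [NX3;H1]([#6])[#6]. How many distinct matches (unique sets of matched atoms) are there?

3

[NX3;H1]([#6])[#6] is the SMARTS for a secondary amine: a trivalent nitrogen with one H, bonded to two carbons.
The molecule carries 3 separate instances of an N-methylamino group (-NHCH3) meeting every constraint; each maps to a distinct set of atoms, giving 3 matches.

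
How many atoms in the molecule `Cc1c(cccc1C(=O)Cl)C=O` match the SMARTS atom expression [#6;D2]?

4

The query [#6;D2] means: any carbon bonded to exactly two heavy atoms.
Check the 12 heavy atoms by environment: 3× c (aromatic, D3) → no; 3× c (aromatic, D2) → match; 1× C (D1) → no; 1× C (D2) → match; 2× O (D1) → no; 1× C (D3) → no; 1× Cl (D1) → no.
Summing the matching environments: 3 + 1 = 4 matching atoms.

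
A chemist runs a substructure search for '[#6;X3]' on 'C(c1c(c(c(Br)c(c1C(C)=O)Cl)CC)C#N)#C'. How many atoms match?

The query [#6;X3] means: any carbon (aromatic or not) with three total connections.
Check the 17 heavy atoms by environment: 6× c (aromatic, X3) → match; 3× C (X2) → no; 1× C (X3) → match; 1× O (X1) → no; 3× C (X4) → no; 1× Cl (X1) → no; 1× N (X1) → no; 1× Br (X1) → no.
Summing the matching environments: 6 + 1 = 7 matching atoms.

7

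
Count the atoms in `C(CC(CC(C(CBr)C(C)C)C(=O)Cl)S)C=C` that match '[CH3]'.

2

Check the 17 heavy atoms by environment: 5× C (H2) → no; 5× C (H1) → no; 2× C (H3) → match; 1× C (H0) → no; 1× O (H0) → no; 1× Cl (H0) → no; 1× S (H1) → no; 1× Br (H0) → no.
That gives 2 matching atoms.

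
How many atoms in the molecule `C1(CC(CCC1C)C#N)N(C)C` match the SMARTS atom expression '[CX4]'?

9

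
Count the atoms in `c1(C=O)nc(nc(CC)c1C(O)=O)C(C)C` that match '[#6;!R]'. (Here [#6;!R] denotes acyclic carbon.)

The query [#6;!R] means: carbon not in any ring.
Check the 16 heavy atoms by environment: 2× n (aromatic, in 6-ring) → no; 4× c (aromatic, in 6-ring) → no; 7× C (acyclic) → match; 3× O (acyclic) → no.
That gives 7 matching atoms.

7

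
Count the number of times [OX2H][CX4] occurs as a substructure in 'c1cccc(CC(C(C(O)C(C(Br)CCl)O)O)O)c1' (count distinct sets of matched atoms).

[OX2H][CX4] is the SMARTS for an aliphatic alcohol: a hydroxyl oxygen bound to an sp3 (X4) carbon.
The molecule carries 4 separate instances of a hydroxyl group (-OH) meeting every constraint; each maps to a distinct set of atoms, giving 4 matches.

4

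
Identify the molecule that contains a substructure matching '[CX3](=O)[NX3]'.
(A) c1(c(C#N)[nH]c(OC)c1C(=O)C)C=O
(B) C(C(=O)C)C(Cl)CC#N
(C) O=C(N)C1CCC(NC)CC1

C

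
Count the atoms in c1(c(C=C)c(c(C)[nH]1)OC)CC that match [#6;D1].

Check the 12 heavy atoms by environment: 1× n (aromatic, D2) → no; 4× c (aromatic, D3) → no; 4× C (D1) → match; 2× C (D2) → no; 1× O (D2) → no.
That gives 4 matching atoms.

4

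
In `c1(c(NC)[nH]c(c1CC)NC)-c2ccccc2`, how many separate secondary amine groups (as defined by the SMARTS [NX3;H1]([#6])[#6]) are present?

[NX3;H1]([#6])[#6] is the SMARTS for a secondary amine: a trivalent nitrogen with one H, bonded to two carbons.
The molecule carries 2 separate instances of an N-methylamino group (-NHCH3) meeting every constraint; each maps to a distinct set of atoms, giving 2 matches.

2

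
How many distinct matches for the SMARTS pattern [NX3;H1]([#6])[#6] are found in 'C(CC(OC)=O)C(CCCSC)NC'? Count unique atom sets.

[NX3;H1]([#6])[#6] is the SMARTS for a secondary amine: a trivalent nitrogen with one H, bonded to two carbons.
Exactly one fragment in the molecule meets all constraints, giving 1 match.

1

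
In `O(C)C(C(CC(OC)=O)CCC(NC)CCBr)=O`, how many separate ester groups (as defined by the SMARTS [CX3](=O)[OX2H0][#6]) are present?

2

[CX3](=O)[OX2H0][#6] is the SMARTS for an ester: a carbonyl carbon bonded to an oxygen that is itself bonded to carbon (no H on that O).
The molecule carries 2 separate instances of a methyl-ester group (-C(=O)OCH3) meeting every constraint; each maps to a distinct set of atoms, giving 2 matches.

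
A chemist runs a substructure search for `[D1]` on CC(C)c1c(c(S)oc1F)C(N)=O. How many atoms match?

The query [D1] means: atom with exactly one heavy-atom neighbour (degree 1).
Check the 13 heavy atoms by environment: 1× o (aromatic, D2) → no; 4× c (aromatic, D3) → no; 2× C (D3) → no; 1× O (D1) → match; 1× N (D1) → match; 2× C (D1) → match; 1× F (D1) → match; 1× S (D1) → match.
Summing the matching environments: 1 + 1 + 2 + 1 + 1 = 6 matching atoms.

6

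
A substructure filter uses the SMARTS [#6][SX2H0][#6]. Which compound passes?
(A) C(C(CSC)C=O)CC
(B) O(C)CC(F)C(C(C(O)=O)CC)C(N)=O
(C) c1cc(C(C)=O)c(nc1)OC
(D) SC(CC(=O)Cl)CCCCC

[#6][SX2H0][#6] describes an aliphatic sulfur bridging two carbons with no H on the sulfur (a thioether).
(A) contains a methylthio ether (-SCH3), which satisfies every atom and bond constraint.
(B) has a methoxy ether (-OCH3) but the bridging atom is O, not S.
(C) has a methoxy ether (-OCH3) but the bridging atom is O, not S.
(D) has a thiol (-SH) but the sulfur has H1, not H0 bridging two carbons.
So the answer is (A).

A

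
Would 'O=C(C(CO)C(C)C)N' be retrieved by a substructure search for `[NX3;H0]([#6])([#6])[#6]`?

No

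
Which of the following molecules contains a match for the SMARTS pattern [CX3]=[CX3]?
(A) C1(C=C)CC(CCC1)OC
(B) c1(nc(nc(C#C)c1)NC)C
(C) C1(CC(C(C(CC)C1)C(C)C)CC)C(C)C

A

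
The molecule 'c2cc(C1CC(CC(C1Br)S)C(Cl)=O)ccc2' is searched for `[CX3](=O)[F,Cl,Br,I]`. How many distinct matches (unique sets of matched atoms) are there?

[CX3](=O)[F,Cl,Br,I] is the SMARTS for an acyl halide: a carbonyl carbon bonded to a halogen.
Exactly one fragment in the molecule meets all constraints, giving 1 match.

1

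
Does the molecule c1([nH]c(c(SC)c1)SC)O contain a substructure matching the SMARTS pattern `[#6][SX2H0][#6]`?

Yes

The pattern [#6][SX2H0][#6] describes an aliphatic sulfur bridging two carbons with no H on the sulfur — a thioether.
The molecule carries a methylthio ether (-SCH3), whose atoms satisfy every constraint of the query, so the pattern matches.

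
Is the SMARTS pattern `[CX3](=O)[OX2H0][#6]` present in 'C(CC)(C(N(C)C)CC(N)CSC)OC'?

The pattern [CX3](=O)[OX2H0][#6] describes a carbonyl carbon bonded to an oxygen that is itself bonded to carbon (no H on that O) — an ester.
The closest candidate here is a methoxy ether (-OCH3), but the ether oxygen is not adjacent to a C=O carbon. No other fragment satisfies the full query, so there is no match.

No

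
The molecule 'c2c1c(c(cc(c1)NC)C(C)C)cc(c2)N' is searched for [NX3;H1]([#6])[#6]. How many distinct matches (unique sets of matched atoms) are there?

1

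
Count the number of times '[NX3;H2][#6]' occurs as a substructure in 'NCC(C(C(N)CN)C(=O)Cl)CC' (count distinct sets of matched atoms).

3

[NX3;H2][#6] is the SMARTS for a primary amine: a trivalent nitrogen with two H attached to carbon.
The molecule carries 3 separate instances of a primary amino group (-NH2) meeting every constraint; each maps to a distinct set of atoms, giving 3 matches.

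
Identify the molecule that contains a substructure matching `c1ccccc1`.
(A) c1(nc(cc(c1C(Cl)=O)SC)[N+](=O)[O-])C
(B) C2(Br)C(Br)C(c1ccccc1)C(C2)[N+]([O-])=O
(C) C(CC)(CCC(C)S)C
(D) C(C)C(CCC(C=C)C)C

c1ccccc1 describes six aromatic carbons in a ring (a benzene ring).
(A) has a methyl group (-CH3) but no six-membered all-carbon aromatic ring is present.
(B) contains a phenyl ring, which satisfies every atom and bond constraint.
(C) has a methyl group (-CH3) but no six-membered all-carbon aromatic ring is present.
(D) has a methyl group (-CH3) but no six-membered all-carbon aromatic ring is present.
So the answer is (B).

B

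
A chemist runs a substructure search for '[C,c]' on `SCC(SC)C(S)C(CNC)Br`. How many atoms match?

7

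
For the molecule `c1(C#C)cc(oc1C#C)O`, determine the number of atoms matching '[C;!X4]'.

Check the 10 heavy atoms by environment: 1× o (aromatic, X2) → no; 4× c (aromatic, X3) → no; 1× O (X2) → no; 4× C (X2) → match.
That gives 4 matching atoms.

4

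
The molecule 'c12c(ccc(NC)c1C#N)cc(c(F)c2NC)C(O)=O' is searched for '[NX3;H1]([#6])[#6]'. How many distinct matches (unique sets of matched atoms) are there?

2

[NX3;H1]([#6])[#6] is the SMARTS for a secondary amine: a trivalent nitrogen with one H, bonded to two carbons.
The molecule carries 2 separate instances of an N-methylamino group (-NHCH3) meeting every constraint; each maps to a distinct set of atoms, giving 2 matches.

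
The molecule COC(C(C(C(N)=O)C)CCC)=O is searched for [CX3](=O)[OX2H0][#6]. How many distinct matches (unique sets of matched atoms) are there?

[CX3](=O)[OX2H0][#6] is the SMARTS for an ester: a carbonyl carbon bonded to an oxygen that is itself bonded to carbon (no H on that O).
Exactly one fragment in the molecule meets all constraints, giving 1 match.

1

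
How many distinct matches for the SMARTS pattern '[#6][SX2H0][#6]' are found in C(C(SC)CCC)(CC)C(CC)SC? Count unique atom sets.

2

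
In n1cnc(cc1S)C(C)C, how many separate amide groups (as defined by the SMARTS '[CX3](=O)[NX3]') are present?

0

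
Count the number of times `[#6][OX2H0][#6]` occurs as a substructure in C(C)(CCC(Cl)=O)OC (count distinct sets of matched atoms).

[#6][OX2H0][#6] is the SMARTS for an ether: an aliphatic oxygen bridging two carbons with no H on the oxygen.
Exactly one fragment in the molecule meets all constraints, giving 1 match.

1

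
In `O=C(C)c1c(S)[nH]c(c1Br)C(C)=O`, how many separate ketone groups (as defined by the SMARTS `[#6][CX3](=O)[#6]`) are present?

[#6][CX3](=O)[#6] is the SMARTS for a ketone: a carbonyl carbon (no H) flanked by two carbons.
The molecule carries 2 separate instances of an acetyl/ketone group (-C(=O)CH3) meeting every constraint; each maps to a distinct set of atoms, giving 2 matches.

2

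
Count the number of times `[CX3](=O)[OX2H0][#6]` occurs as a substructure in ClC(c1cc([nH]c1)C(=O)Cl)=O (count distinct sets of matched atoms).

0

[CX3](=O)[OX2H0][#6] is the SMARTS for an ester: a carbonyl carbon bonded to an oxygen that is itself bonded to carbon (no H on that O).
No fragment in the molecule satisfies every constraint, giving 0 matches.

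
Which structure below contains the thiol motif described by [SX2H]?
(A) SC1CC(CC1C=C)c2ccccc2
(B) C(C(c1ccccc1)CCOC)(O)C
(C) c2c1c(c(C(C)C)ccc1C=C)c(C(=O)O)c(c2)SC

A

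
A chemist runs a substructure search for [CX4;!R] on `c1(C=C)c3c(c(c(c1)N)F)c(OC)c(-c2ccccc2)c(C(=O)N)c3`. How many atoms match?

The query [CX4;!R] means: aliphatic carbon with four total connections, not in a ring.
Check the 25 heavy atoms by environment: 16× c (aromatic, X3, in 6-ring) → no; 3× C (X3, acyclic) → no; 1× O (X1, acyclic) → no; 2× N (X3, acyclic) → no; 1× F (X1, acyclic) → no; 1× O (X2, acyclic) → no; 1× C (X4, acyclic) → match.
That gives 1 matching atom.

1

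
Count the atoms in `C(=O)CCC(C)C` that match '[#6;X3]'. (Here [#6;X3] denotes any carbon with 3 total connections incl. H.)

1

The query [#6;X3] means: any carbon (aromatic or not) with three total connections.
Check the 7 heavy atoms by environment: 5× C (X4) → no; 1× C (X3) → match; 1× O (X1) → no.
That gives 1 matching atom.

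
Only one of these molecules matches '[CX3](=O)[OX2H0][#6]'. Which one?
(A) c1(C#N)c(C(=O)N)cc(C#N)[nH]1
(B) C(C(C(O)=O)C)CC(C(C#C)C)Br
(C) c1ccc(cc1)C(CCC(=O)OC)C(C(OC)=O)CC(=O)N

C

[CX3](=O)[OX2H0][#6] describes a carbonyl carbon bonded to an oxygen that is itself bonded to carbon (no H on that O) (an ester).
(A) has a primary amide (-C(=O)NH2) but the carbonyl is bonded to N, not to an O-C linkage.
(B) has a carboxylic acid group (-C(=O)OH) but the singly-bonded O carries H (OX2H1, not H0).
(C) contains a methyl-ester group (-C(=O)OCH3), which satisfies every atom and bond constraint.
So the answer is (C).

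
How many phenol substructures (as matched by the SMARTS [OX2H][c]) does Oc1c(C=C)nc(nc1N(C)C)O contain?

[OX2H][c] is the SMARTS for a phenol: a hydroxyl oxygen attached to an aromatic carbon.
The molecule carries 2 separate instances of a hydroxyl group (-OH) meeting every constraint; each maps to a distinct set of atoms, giving 2 matches.

2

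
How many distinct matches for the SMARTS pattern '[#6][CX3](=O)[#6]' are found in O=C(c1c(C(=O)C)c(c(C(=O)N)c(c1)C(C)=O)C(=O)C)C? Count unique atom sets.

4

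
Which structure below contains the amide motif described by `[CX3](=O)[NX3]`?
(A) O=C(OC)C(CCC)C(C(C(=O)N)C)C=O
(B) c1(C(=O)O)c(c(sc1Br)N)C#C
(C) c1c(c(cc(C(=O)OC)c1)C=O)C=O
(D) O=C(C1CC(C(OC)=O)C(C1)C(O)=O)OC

A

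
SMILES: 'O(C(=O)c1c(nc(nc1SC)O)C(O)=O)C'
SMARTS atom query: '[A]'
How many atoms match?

10

The query [A] means: A matches any aliphatic (non-aromatic) heavy atom.
Check the 16 heavy atoms by environment: 2× n (aromatic) → no; 4× c (aromatic) → no; 4× C → match; 5× O → match; 1× S → match.
Summing the matching environments: 4 + 5 + 1 = 10 matching atoms.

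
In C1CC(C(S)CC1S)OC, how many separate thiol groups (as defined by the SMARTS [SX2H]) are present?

2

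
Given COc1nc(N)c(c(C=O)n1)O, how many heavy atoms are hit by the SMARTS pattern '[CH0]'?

0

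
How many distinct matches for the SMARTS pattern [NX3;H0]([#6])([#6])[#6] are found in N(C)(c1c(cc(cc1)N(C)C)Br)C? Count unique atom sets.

2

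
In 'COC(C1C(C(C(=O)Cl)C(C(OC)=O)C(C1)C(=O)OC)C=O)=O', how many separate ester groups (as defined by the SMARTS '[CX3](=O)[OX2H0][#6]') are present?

[CX3](=O)[OX2H0][#6] is the SMARTS for an ester: a carbonyl carbon bonded to an oxygen that is itself bonded to carbon (no H on that O).
The molecule carries 3 separate instances of a methyl-ester group (-C(=O)OCH3) meeting every constraint; each maps to a distinct set of atoms, giving 3 matches.

3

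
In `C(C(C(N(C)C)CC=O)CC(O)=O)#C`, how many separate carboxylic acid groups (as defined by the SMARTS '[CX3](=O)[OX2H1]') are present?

1

[CX3](=O)[OX2H1] is the SMARTS for a carboxylic acid: an sp2 carbon double-bonded to O and single-bonded to an -OH oxygen.
Exactly one fragment in the molecule meets all constraints, giving 1 match.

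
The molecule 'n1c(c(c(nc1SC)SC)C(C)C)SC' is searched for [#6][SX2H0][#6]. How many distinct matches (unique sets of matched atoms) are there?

[#6][SX2H0][#6] is the SMARTS for a thioether: an aliphatic sulfur bridging two carbons with no H on the sulfur.
The molecule carries 3 separate instances of a methylthio ether (-SCH3) meeting every constraint; each maps to a distinct set of atoms, giving 3 matches.

3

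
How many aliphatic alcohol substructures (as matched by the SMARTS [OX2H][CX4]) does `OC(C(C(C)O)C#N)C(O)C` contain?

3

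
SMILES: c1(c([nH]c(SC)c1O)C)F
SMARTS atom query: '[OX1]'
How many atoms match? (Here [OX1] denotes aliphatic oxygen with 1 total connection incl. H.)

0

The query [OX1] means: aliphatic oxygen with one total connection — typically a carbonyl =O or an oxide.
Check the 10 heavy atoms by environment: 1× n (aromatic, X3) → no; 4× c (aromatic, X3) → no; 1× O (X2) → no; 1× F (X1) → no; 2× C (X4) → no; 1× S (X2) → no.
No environment satisfies the query, so 0 matching atoms.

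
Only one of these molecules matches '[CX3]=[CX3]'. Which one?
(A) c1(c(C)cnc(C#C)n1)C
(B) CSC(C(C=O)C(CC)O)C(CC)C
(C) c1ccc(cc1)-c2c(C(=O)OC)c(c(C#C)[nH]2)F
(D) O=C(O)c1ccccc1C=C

D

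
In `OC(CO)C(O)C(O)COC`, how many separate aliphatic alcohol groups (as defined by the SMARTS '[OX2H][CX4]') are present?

[OX2H][CX4] is the SMARTS for an aliphatic alcohol: a hydroxyl oxygen bound to an sp3 (X4) carbon.
The molecule carries 4 separate instances of a hydroxyl group (-OH) meeting every constraint; each maps to a distinct set of atoms, giving 4 matches.

4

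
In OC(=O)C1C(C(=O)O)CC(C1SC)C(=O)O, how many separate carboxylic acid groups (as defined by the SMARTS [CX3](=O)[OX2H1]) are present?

3

[CX3](=O)[OX2H1] is the SMARTS for a carboxylic acid: an sp2 carbon double-bonded to O and single-bonded to an -OH oxygen.
The molecule carries 3 separate instances of a carboxylic acid group (-C(=O)OH) meeting every constraint; each maps to a distinct set of atoms, giving 3 matches.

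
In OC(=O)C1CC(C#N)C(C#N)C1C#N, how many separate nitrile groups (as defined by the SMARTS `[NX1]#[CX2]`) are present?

3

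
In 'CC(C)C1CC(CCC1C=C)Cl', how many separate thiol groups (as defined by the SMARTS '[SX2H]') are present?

0

[SX2H] is the SMARTS for a thiol: an aliphatic sulfur with two connections, one being H.
No fragment in the molecule satisfies every constraint, giving 0 matches.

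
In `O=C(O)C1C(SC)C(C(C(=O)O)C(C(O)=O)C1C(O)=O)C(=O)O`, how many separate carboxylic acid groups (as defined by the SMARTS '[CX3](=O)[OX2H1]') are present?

[CX3](=O)[OX2H1] is the SMARTS for a carboxylic acid: an sp2 carbon double-bonded to O and single-bonded to an -OH oxygen.
The molecule carries 5 separate instances of a carboxylic acid group (-C(=O)OH) meeting every constraint; each maps to a distinct set of atoms, giving 5 matches.

5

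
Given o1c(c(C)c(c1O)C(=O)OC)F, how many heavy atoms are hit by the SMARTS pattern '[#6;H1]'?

Check the 12 heavy atoms by environment: 1× o (aromatic, H0) → no; 4× c (aromatic, H0) → no; 1× C (H0) → no; 2× O (H0) → no; 2× C (H3) → no; 1× O (H1) → no; 1× F (H0) → no.
No environment satisfies the query, so 0 matching atoms.

0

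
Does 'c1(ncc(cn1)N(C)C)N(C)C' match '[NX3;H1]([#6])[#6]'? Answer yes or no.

No

The pattern [NX3;H1]([#6])[#6] describes a trivalent nitrogen with one H, bonded to two carbons — a secondary amine.
The closest candidate here is a dimethylamino group (-N(CH3)2), but the nitrogen has H0, not H1. No other fragment satisfies the full query, so there is no match.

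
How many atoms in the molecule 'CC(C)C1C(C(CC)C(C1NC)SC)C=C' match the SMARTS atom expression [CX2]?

0

Check the 16 heavy atoms by environment: 12× C (X4) → no; 1× N (X3) → no; 1× S (X2) → no; 2× C (X3) → no.
No environment satisfies the query, so 0 matching atoms.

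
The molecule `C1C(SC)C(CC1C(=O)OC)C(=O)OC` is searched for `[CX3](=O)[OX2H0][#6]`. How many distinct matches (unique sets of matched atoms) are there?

2

[CX3](=O)[OX2H0][#6] is the SMARTS for an ester: a carbonyl carbon bonded to an oxygen that is itself bonded to carbon (no H on that O).
The molecule carries 2 separate instances of a methyl-ester group (-C(=O)OCH3) meeting every constraint; each maps to a distinct set of atoms, giving 2 matches.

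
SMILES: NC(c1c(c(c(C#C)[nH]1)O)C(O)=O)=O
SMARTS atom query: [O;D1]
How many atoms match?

The query [O;D1] means: aliphatic oxygen bonded to exactly one heavy atom.
Check the 14 heavy atoms by environment: 1× n (aromatic, D2) → no; 4× c (aromatic, D3) → no; 1× C (D2) → no; 1× C (D1) → no; 2× C (D3) → no; 4× O (D1) → match; 1× N (D1) → no.
That gives 4 matching atoms.

4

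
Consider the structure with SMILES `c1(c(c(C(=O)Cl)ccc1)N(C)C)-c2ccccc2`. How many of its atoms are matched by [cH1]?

8

The query [cH1] means: aromatic carbon bearing exactly one hydrogen.
Check the 18 heavy atoms by environment: 8× c (aromatic, H1) → match; 4× c (aromatic, H0) → no; 1× C (H0) → no; 1× O (H0) → no; 1× Cl (H0) → no; 1× N (H0) → no; 2× C (H3) → no.
That gives 8 matching atoms.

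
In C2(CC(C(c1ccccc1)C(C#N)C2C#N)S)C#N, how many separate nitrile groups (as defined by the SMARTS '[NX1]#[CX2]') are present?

3

[NX1]#[CX2] is the SMARTS for a nitrile: a nitrogen triple-bonded to a two-connected carbon.
The molecule carries 3 separate instances of a nitrile (-C#N) meeting every constraint; each maps to a distinct set of atoms, giving 3 matches.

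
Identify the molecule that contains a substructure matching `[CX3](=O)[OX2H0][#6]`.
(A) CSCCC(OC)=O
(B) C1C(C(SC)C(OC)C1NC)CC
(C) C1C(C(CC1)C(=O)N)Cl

A

[CX3](=O)[OX2H0][#6] describes a carbonyl carbon bonded to an oxygen that is itself bonded to carbon (no H on that O) (an ester).
(A) contains a methyl-ester group (-C(=O)OCH3), which satisfies every atom and bond constraint.
(B) has a methoxy ether (-OCH3) but the ether oxygen is not adjacent to a C=O carbon.
(C) has a primary amide (-C(=O)NH2) but the carbonyl is bonded to N, not to an O-C linkage.
So the answer is (A).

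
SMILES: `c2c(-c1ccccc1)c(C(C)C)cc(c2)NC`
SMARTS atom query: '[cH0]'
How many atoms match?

The query [cH0] means: aromatic carbon with no attached hydrogen (substituted or ring-fusion).
Check the 17 heavy atoms by environment: 8× c (aromatic, H1) → no; 4× c (aromatic, H0) → match; 1× C (H1) → no; 3× C (H3) → no; 1× N (H1) → no.
That gives 4 matching atoms.

4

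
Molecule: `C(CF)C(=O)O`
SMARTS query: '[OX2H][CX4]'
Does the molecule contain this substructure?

No

The pattern [OX2H][CX4] describes a hydroxyl oxygen bound to an sp3 (X4) carbon — an aliphatic alcohol.
The closest candidate here is a carboxylic acid group (-C(=O)OH), but the -OH is on a CX3 carbonyl carbon, not a CX4 carbon. No other fragment satisfies the full query, so there is no match.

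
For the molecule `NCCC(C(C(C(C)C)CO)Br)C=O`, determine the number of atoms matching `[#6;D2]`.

4

Check the 14 heavy atoms by environment: 4× C (D2) → match; 4× C (D3) → no; 1× N (D1) → no; 2× O (D1) → no; 2× C (D1) → no; 1× Br (D1) → no.
That gives 4 matching atoms.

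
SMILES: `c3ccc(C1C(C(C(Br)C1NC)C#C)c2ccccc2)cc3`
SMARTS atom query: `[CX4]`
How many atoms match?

The query [CX4] means: C with X4: aliphatic carbon with exactly 4 total connections (bonds + H).
Check the 22 heavy atoms by environment: 6× C (X4) → match; 1× N (X3) → no; 1× Br (X1) → no; 12× c (aromatic, X3) → no; 2× C (X2) → no.
That gives 6 matching atoms.

6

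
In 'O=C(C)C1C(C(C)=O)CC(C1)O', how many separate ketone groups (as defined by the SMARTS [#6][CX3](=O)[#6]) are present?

2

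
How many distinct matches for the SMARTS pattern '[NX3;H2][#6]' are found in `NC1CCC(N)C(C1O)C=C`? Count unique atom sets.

[NX3;H2][#6] is the SMARTS for a primary amine: a trivalent nitrogen with two H attached to carbon.
The molecule carries 2 separate instances of a primary amino group (-NH2) meeting every constraint; each maps to a distinct set of atoms, giving 2 matches.

2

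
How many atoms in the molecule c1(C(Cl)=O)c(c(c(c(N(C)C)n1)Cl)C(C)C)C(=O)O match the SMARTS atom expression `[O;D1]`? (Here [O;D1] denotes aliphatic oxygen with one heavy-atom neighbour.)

3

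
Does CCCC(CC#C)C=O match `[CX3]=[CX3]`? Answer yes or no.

The pattern [CX3]=[CX3] describes a non-aromatic C=C double bond between two sp2 carbons — an alkene.
The closest candidate here is an ethynyl group (-C#CH), but the C-C bond is a triple bond, not a double bond. No other fragment satisfies the full query, so there is no match.

No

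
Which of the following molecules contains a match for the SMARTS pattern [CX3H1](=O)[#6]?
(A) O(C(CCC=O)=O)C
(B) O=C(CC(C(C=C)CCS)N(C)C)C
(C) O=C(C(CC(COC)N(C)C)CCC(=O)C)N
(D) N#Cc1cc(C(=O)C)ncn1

[CX3H1](=O)[#6] describes an sp2 carbon with one H, double-bonded to O and single-bonded to carbon (an aldehyde).
(A) contains an aldehyde (-CHO), which satisfies every atom and bond constraint.
(B) has an acetyl/ketone group (-C(=O)CH3) but the carbonyl carbon has H0 (two carbon neighbours), not H1.
(C) has an acetyl/ketone group (-C(=O)CH3) but the carbonyl carbon has H0 (two carbon neighbours), not H1.
(D) has an acetyl/ketone group (-C(=O)CH3) but the carbonyl carbon has H0 (two carbon neighbours), not H1.
So the answer is (A).

A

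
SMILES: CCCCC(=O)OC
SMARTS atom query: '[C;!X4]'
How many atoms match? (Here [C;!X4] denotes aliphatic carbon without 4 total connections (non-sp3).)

1

Check the 8 heavy atoms by environment: 5× C (X4) → no; 1× C (X3) → match; 1× O (X1) → no; 1× O (X2) → no.
That gives 1 matching atom.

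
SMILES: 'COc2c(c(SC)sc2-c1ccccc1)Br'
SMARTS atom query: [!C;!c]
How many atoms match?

4

The query [!C;!c] means: neither aliphatic nor aromatic carbon — same as [!#6].
Check the 16 heavy atoms by environment: 1× s (aromatic) → match; 10× c (aromatic) → no; 1× O → match; 2× C → no; 1× S → match; 1× Br → match.
Summing the matching environments: 1 + 1 + 1 + 1 = 4 matching atoms.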